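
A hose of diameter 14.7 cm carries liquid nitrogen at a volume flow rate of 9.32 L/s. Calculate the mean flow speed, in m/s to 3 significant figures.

v ≈ 0.549 m/s

Q = 9.32 L/s = 0.00932 m³/s.
v = Q/A = 0.00932 / 0.0170 = 0.549 m/s.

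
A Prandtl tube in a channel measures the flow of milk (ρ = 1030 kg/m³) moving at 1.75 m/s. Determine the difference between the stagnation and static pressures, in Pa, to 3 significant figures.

ΔP ≈ 1580 Pa

Bernoulli between the free stream and the stagnation point: ½ρv² = P_stag − P_static.
ΔP = ½·1030·1.75² = 1580 Pa.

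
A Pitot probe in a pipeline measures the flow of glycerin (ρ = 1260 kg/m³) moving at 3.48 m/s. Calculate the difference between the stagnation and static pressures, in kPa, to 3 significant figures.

7.63 kPa

Bernoulli between the free stream and the stagnation point: ½ρv² = P_stag − P_static.
ΔP = ½·1260·3.48² = 7630 Pa.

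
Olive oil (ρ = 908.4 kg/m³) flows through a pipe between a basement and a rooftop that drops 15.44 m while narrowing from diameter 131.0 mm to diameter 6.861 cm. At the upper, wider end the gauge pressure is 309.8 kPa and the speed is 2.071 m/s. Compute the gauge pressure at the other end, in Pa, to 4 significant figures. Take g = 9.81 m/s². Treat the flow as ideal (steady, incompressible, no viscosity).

By continuity, v₂ = v₁·A₁/A₂ = 2.071·(134.8/36.97) = 7.550 m/s.
Bernoulli: P₁ + ½ρv₁² + ρg h₁ = P₂ + ½ρv₂² + ρg h₂, so P₂ = P₁ + ½ρ(v₁² − v₂²) − ρg(h₂ − h₁).
P₂ = 309800 + ½·908.4·(2.071² − 7.550²) − 908.4·9.81·(−15.44) = 309800 + (-23940) − (-137600) = 423400 Pa.

423400 Pa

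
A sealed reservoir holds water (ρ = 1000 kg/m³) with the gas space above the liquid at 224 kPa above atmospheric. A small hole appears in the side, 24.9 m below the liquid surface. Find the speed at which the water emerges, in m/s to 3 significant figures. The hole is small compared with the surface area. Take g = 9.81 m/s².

v = 30.6 m/s

Take point 1 at the surface (v₁ ≈ 0) and point 2 at the hole (at atmospheric pressure). Bernoulli: P₁ + ρg h = P_atm + ½ρv₂².
With P₁ − P_atm = 224000 Pa, v₂ = √(2gh + 2ΔP/ρ) = √(2·9.81·24.9 + 2·224000/1000) = 30.6 m/s.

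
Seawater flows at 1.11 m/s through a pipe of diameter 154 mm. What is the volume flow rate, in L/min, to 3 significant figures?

Q = A·v = 0.0186 m² × 1.11 m/s = 0.0207 m³/s.
Converting: 0.0207 m³/s × 60000 = 1240 L/min.

Q ≈ 1240 L/min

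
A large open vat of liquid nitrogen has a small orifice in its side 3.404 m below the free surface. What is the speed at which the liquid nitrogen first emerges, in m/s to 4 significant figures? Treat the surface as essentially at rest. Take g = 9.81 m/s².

v = 8.172 m/s

With the surface at rest and both surface and jet at atmospheric pressure, Bernoulli gives ρg h = ½ρv², so v = √(2gh) = √(2·9.81·3.404) = 8.172 m/s.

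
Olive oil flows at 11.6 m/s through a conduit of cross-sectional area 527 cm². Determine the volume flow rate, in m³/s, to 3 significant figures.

0.611 m³/s

Q = A·v = 0.0527 m² × 11.6 m/s = 0.611 m³/s.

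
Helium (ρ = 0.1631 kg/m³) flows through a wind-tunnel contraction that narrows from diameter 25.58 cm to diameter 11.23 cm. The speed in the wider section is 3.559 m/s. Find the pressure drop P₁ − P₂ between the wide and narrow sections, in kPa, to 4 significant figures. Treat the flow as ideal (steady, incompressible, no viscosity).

By continuity, v₂ = v₁·A₁/A₂ = 3.559·(513.9/99.05) = 18.47 m/s.
With no height change, Bernoulli's equation is P₁ + ½ρv₁² = P₂ + ½ρv₂².
P₁ − P₂ = ½·0.1631·(18.47² − 3.559²) = ½·0.1631·328.3 = 26.77 Pa.

0.02677 kPa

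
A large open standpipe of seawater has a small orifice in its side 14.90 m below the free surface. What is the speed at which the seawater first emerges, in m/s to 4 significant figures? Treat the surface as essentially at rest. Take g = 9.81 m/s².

v ≈ 17.10 m/s

With the surface at rest and both surface and jet at atmospheric pressure, Bernoulli gives ρg h = ½ρv², so v = √(2gh) = √(2·9.81·14.90) = 17.10 m/s.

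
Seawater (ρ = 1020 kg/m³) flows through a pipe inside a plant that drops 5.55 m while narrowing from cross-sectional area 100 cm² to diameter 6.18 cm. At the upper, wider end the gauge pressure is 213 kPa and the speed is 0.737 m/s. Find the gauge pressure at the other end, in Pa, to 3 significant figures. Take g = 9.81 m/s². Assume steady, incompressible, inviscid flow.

P₂ ≈ 266000 Pa

By continuity, v₂ = v₁·A₁/A₂ = 0.737·(100/30.0) = 2.46 m/s.
Bernoulli: P₁ + ½ρv₁² + ρg h₁ = P₂ + ½ρv₂² + ρg h₂, so P₂ = P₁ + ½ρ(v₁² − v₂²) − ρg(h₂ − h₁).
P₂ = 213000 + ½·1020·(0.737² − 2.46²) − 1020·9.81·(−5.55) = 213000 + (-2800) − (-55500) = 266000 Pa.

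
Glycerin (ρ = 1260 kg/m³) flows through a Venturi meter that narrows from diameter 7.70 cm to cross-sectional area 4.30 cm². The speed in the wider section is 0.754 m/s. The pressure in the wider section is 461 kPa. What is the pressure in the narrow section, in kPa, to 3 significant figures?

P₂ ≈ 419 kPa

By continuity, v₂ = v₁·A₁/A₂ = 0.754·(46.6/4.30) = 8.17 m/s.
The pipe is horizontal, so Bernoulli reduces to P₁ + ½ρv₁² = P₂ + ½ρv₂².
P₂ = P₁ − ½ρ(v₂² − v₁²) = 461000 − ½·1260·(8.17² − 0.754²) = 461000 − 41600 = 419000 Pa.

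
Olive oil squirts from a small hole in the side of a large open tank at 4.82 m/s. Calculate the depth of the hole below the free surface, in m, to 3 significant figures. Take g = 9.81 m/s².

For a small hole in a large open tank, ½v² = gh, giving h = v²/(2g).
h = 4.82²/(2·9.81) = 23.2/19.62 = 1.18 m.

h ≈ 1.18 m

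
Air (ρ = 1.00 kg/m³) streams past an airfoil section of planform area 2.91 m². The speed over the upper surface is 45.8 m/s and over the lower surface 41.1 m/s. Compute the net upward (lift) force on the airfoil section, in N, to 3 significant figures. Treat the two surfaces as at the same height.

With equal heights on the two surfaces, Bernoulli gives P_lower − P_upper = ½ρ(v_upper² − v_lower²).
ΔP = ½·1.00·(45.8² − 41.1²) = 204 Pa.
Lift = ΔP · A = 204 × 2.91 = 594 N.

F = 594 N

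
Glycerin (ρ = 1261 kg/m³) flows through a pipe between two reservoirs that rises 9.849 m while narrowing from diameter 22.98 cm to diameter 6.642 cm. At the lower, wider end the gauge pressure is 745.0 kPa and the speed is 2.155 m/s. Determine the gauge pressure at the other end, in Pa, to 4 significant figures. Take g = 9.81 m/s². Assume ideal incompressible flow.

By continuity, v₂ = v₁·A₁/A₂ = 2.155·(414.8/34.65) = 25.80 m/s.
Applying Bernoulli between the two ends and solving for P₂: P₂ = P₁ + ½ρ(v₁² − v₂²) − ρgΔh.
P₂ = 745000 + ½·1261·(2.155² − 25.80²) − 1261·9.81·(+9.849) = 745000 + (-416600) − (121800) = 206500 Pa.

P₂ ≈ 206500 Pa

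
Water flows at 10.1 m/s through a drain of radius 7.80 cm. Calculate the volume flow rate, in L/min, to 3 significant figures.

Q = A·v = 0.0191 m² × 10.1 m/s = 0.193 m³/s.
Converting: 0.193 m³/s × 60000 = 11600 L/min.

Q ≈ 11600 L/min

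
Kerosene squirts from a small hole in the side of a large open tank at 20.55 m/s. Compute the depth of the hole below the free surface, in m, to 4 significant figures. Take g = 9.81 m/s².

Torricelli: v = √(2gh), so h = v²/(2g).
h = 20.55²/(2·9.81) = 422.3/19.62 = 21.52 m.

h = 21.52 m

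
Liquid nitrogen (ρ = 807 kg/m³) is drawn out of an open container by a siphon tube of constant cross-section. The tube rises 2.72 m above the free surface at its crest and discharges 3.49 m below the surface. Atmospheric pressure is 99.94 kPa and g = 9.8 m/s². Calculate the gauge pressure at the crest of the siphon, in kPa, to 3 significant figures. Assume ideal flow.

-49.1 kPa

Bernoulli surface→outlet gives ½v² = g·h_out, so v = √(2·9.8·3.49) = 8.27 m/s.
With constant cross-section the crest speed equals v; applying Bernoulli from the surface up to the crest, P_top = P_atm − ½ρv² − ρg·h_top.
P_top = 99940 − ½·807·8.27² − 807·9.8·2.72 = 50800 Pa. So P_gauge = P_top − P_atm = -49100 Pa.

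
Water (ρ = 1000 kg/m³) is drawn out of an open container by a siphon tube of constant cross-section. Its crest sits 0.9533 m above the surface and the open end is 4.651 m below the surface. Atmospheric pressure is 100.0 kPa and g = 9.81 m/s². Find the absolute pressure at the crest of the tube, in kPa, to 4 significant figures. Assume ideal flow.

45.02 kPa

The outlet speed comes from Torricelli: v = √(2g·4.651) = 9.553 m/s.
The bore is uniform, so the speed at the crest is the same v. Bernoulli surface→crest: P_atm = P_top + ½ρv² + ρg·h_top.
P_top = 100000 − ½·1000·9.553² − 1000·9.81·0.9533 = 45020 Pa.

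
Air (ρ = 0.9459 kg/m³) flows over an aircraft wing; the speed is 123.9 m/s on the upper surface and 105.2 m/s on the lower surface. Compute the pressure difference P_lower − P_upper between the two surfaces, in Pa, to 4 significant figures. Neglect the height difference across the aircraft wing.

With negligible Δh, P + ½ρv² is constant, so P_low − P_up = ½ρ(v_up² − v_low²).
ΔP = ½·0.9459·(123.9² − 105.2²) = 2026 Pa.

ΔP ≈ 2026 Pa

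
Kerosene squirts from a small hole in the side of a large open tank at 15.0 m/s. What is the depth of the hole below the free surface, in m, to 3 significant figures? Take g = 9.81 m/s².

h ≈ 11.5 m

Torricelli: v = √(2gh), so h = v²/(2g).
h = 15.0²/(2·9.81) = 225/19.62 = 11.5 m.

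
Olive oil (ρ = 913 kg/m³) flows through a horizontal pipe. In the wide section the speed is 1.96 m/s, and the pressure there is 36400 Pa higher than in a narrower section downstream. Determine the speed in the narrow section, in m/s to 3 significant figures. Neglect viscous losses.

With h₁ = h₂, rearranging Bernoulli gives v₂ = √(v₁² + 2ΔP/ρ).
v₂ = √(1.96² + 2·36400/913) = √(3.84 + 79.7) = 9.14 m/s.

9.14 m/s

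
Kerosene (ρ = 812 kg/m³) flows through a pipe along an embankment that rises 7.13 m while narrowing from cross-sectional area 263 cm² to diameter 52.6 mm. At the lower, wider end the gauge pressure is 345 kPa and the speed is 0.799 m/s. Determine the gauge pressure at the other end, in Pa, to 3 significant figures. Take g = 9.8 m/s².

251000 Pa

Mass conservation (A₁v₁ = A₂v₂) gives v₂ = 0.799 × 263/21.7 = 9.67 m/s.
Applying Bernoulli between the two ends and solving for P₂: P₂ = P₁ + ½ρ(v₁² − v₂²) − ρgΔh.
P₂ = 345000 + ½·812·(0.799² − 9.67²) − 812·9.8·(+7.13) = 345000 + (-37700) − (56700) = 251000 Pa.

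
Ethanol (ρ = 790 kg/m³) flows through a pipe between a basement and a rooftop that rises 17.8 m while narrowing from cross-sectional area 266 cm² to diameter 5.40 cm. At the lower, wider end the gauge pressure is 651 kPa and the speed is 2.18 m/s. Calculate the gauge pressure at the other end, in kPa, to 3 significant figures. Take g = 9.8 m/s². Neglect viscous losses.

By continuity, v₂ = v₁·A₁/A₂ = 2.18·(266/22.9) = 25.3 m/s.
Energy conservation along the streamline gives P₂ = P₁ − ½ρ(v₂² − v₁²) − ρg(h₂ − h₁).
P₂ = 651000 + ½·790·(2.18² − 25.3²) − 790·9.8·(+17.8) = 651000 + (-251000) − (138000) = 262000 Pa.

P₂ ≈ 262 kPa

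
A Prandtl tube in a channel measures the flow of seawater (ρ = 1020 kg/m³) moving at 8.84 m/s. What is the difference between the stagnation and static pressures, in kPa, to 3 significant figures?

Bernoulli between the free stream and the stagnation point: ½ρv² = P_stag − P_static.
ΔP = ½·1020·8.84² = 39900 Pa.

ΔP ≈ 39.9 kPa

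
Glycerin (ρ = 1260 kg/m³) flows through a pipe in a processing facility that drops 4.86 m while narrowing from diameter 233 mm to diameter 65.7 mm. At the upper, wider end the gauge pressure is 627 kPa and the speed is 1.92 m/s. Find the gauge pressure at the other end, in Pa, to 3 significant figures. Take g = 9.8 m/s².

Continuity gives A₁v₁ = A₂v₂, so v₂ = (426 cm²)/(33.9 cm²) × 1.92 m/s = 24.1 m/s.
Applying Bernoulli between the two ends and solving for P₂: P₂ = P₁ + ½ρ(v₁² − v₂²) − ρgΔh.
P₂ = 627000 + ½·1260·(1.92² − 24.1²) − 1260·9.8·(−4.86) = 627000 + (-365000) − (-60000) = 322000 Pa.

P₂ ≈ 322000 Pa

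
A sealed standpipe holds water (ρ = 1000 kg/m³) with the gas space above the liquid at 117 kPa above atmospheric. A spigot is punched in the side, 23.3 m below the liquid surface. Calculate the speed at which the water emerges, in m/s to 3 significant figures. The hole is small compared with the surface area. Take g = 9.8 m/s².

v = 26.3 m/s

Take point 1 at the surface (v₁ ≈ 0) and point 2 at the hole (at atmospheric pressure). Bernoulli: P₁ + ρg h = P_atm + ½ρv₂².
With P₁ − P_atm = 117000 Pa, v₂ = √(2gh + 2ΔP/ρ) = √(2·9.8·23.3 + 2·117000/1000) = 26.3 m/s.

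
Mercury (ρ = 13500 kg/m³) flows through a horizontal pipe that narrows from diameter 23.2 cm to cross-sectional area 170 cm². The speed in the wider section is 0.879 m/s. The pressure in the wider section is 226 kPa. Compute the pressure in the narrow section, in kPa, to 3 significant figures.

Mass conservation (A₁v₁ = A₂v₂) gives v₂ = 0.879 × 423/170 = 2.19 m/s.
The pipe is horizontal, so Bernoulli reduces to P₁ + ½ρv₁² = P₂ + ½ρv₂².
P₂ = P₁ − ½ρ(v₂² − v₁²) = 226000 − ½·13500·(2.19² − 0.879²) = 226000 − 27000 = 199000 Pa.

P₂ ≈ 199 kPa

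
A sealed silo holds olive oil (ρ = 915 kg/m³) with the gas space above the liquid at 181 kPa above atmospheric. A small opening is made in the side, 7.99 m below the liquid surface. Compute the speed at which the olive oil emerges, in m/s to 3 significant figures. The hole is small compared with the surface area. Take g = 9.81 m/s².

Take point 1 at the surface (v₁ ≈ 0) and point 2 at the hole (at atmospheric pressure). Bernoulli: P₁ + ρg h = P_atm + ½ρv₂².
With P₁ − P_atm = 181000 Pa, v₂ = √(2gh + 2ΔP/ρ) = √(2·9.81·7.99 + 2·181000/915) = 23.5 m/s.

23.5 m/s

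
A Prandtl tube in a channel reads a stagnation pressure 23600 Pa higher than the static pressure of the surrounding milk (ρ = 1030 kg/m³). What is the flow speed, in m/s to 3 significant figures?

The dynamic pressure equals the rise in static pressure at the stagnation point: ΔP = ½ρv².
v = √(2ΔP/ρ) = √(2·23600/1030) = 6.77 m/s.

6.77 m/s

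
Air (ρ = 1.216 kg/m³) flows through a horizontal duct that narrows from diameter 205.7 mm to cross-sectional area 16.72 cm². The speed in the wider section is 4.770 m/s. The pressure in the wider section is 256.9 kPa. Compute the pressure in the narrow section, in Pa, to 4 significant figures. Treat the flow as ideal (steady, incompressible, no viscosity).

By continuity, v₂ = v₁·A₁/A₂ = 4.770·(332.3/16.72) = 94.81 m/s.
The pipe is horizontal, so Bernoulli reduces to P₁ + ½ρv₁² = P₂ + ½ρv₂².
P₂ = P₁ − ½ρ(v₂² − v₁²) = 256900 − ½·1.216·(94.81² − 4.770²) = 256900 − 5451 = 251400 Pa.

P₂ = 251400 Pa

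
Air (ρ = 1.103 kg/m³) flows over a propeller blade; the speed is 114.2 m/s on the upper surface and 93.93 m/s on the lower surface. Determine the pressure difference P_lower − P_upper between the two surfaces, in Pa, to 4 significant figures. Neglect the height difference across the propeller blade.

2327 Pa

Bernoulli (same height): P_lower − P_upper = ½ρ(v_upper² − v_lower²).
ΔP = ½·1.103·(114.2² − 93.93²) = 2327 Pa.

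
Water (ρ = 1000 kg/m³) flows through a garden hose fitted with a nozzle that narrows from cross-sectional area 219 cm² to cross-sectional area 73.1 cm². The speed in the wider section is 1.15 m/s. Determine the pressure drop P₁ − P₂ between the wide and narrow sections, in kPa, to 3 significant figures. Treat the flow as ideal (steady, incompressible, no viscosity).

ΔP = 5.27 kPa

Mass conservation (A₁v₁ = A₂v₂) gives v₂ = 1.15 × 219/73.1 = 3.45 m/s.
The pipe is horizontal, so Bernoulli reduces to P₁ + ½ρv₁² = P₂ + ½ρv₂².
P₁ − P₂ = ½·1000·(3.45² − 1.15²) = ½·1000·10.5 = 5270 Pa.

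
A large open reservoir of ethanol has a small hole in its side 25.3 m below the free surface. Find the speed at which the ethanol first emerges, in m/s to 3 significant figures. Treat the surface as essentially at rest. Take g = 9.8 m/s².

v = 22.3 m/s

Torricelli's result v = √(2gh) gives v = √(2·9.8·25.3) = 22.3 m/s.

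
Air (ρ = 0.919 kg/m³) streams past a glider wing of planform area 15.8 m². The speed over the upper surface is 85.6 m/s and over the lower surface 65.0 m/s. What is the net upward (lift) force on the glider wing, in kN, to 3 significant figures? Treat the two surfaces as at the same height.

22.5 kN

With equal heights on the two surfaces, Bernoulli gives P_lower − P_upper = ½ρ(v_upper² − v_lower²).
ΔP = ½·0.919·(85.6² − 65.0²) = 1430 Pa.
Lift = ΔP · A = 1430 × 15.8 = 22500 N.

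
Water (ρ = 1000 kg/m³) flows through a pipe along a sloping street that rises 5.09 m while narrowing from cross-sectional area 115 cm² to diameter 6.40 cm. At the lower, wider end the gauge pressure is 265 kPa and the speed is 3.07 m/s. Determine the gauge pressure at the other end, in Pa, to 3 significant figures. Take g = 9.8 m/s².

160000 Pa

Mass conservation (A₁v₁ = A₂v₂) gives v₂ = 3.07 × 115/32.2 = 11.0 m/s.
Energy conservation along the streamline gives P₂ = P₁ − ½ρ(v₂² − v₁²) − ρg(h₂ − h₁).
P₂ = 265000 + ½·1000·(3.07² − 11.0²) − 1000·9.8·(+5.09) = 265000 + (-55500) − (49900) = 160000 Pa.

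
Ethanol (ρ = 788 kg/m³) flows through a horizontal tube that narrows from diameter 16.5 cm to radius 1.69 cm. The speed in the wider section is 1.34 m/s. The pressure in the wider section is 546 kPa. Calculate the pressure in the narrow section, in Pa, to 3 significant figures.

P₂ ≈ 145000 Pa

Mass conservation (A₁v₁ = A₂v₂) gives v₂ = 1.34 × 214/8.97 = 31.9 m/s.
Bernoulli (h₁ = h₂): P₁ − P₂ = ½ρ(v₂² − v₁²).
P₂ = P₁ − ½ρ(v₂² − v₁²) = 546000 − ½·788·(31.9² − 1.34²) = 546000 − 401000 = 145000 Pa.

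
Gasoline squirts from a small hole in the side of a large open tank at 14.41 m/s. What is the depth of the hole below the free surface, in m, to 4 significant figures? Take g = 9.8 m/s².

10.59 m

Torricelli: v = √(2gh), so h = v²/(2g).
h = 14.41²/(2·9.8) = 207.6/19.60 = 10.59 m.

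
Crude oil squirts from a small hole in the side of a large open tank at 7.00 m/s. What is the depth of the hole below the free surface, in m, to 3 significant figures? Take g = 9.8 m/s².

h ≈ 2.50 m

Inverting v = √(2gh) gives h = v² / 2g.
h = 7.00²/(2·9.8) = 49.0/19.60 = 2.50 m.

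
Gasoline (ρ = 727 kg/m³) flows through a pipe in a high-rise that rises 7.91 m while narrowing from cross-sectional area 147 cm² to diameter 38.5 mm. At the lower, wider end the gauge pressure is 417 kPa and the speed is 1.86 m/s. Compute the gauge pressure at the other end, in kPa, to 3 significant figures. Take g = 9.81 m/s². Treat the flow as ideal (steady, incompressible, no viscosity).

By continuity, v₂ = v₁·A₁/A₂ = 1.86·(147/11.6) = 23.5 m/s.
Energy conservation along the streamline gives P₂ = P₁ − ½ρ(v₂² − v₁²) − ρg(h₂ − h₁).
P₂ = 417000 + ½·727·(1.86² − 23.5²) − 727·9.81·(+7.91) = 417000 + (-199000) − (56400) = 161000 Pa.

161 kPa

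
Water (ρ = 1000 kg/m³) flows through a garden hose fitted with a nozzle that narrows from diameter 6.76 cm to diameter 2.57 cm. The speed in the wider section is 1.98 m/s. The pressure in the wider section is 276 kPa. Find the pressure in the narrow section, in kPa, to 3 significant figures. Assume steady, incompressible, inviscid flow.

Continuity gives A₁v₁ = A₂v₂, so v₂ = (35.9 cm²)/(5.19 cm²) × 1.98 m/s = 13.7 m/s.
Along the horizontal streamline, P + ½ρv² is constant.
P₂ = P₁ − ½ρ(v₂² − v₁²) = 276000 − ½·1000·(13.7² − 1.98²) = 276000 − 91900 = 184000 Pa.

P₂ ≈ 184 kPa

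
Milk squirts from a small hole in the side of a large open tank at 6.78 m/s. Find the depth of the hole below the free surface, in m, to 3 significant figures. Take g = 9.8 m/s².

Inverting v = √(2gh) gives h = v² / 2g.
h = 6.78²/(2·9.8) = 46.0/19.60 = 2.35 m.

h = 2.35 m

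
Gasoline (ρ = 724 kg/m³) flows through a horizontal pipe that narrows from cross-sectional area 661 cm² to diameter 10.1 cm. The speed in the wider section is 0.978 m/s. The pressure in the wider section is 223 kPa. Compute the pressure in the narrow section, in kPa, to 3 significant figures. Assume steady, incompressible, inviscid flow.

By continuity, v₂ = v₁·A₁/A₂ = 0.978·(661/80.1) = 8.07 m/s.
With no height change, Bernoulli's equation is P₁ + ½ρv₁² = P₂ + ½ρv₂².
P₂ = P₁ − ½ρ(v₂² − v₁²) = 223000 − ½·724·(8.07² − 0.978²) = 223000 − 23200 = 200000 Pa.

200 kPa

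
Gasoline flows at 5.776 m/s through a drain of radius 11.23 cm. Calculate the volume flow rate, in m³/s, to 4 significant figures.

0.2288 m³/s

Q = A·v = 0.03962 m² × 5.776 m/s = 0.2288 m³/s.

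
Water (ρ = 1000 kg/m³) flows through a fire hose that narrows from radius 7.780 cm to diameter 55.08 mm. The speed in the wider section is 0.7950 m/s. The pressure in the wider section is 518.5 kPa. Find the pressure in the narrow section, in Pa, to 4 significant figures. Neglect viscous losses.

498700 Pa

By continuity, v₂ = v₁·A₁/A₂ = 0.7950·(190.2/23.83) = 6.345 m/s.
With no height change, Bernoulli's equation is P₁ + ½ρv₁² = P₂ + ½ρv₂².
P₂ = P₁ − ½ρ(v₂² − v₁²) = 518500 − ½·1000·(6.345² − 0.7950²) = 518500 − 19810 = 498700 Pa.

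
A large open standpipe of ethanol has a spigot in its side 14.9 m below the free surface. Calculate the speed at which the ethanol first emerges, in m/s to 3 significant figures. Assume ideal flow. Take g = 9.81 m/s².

Bernoulli from surface to hole (P equal, v_surface ≈ 0): v = √(2gh) = √(2×9.81×14.9) = 17.1 m/s.

17.1 m/s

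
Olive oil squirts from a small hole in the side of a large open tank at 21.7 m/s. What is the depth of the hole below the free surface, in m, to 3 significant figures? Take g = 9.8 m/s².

Torricelli: v = √(2gh), so h = v²/(2g).
h = 21.7²/(2·9.8) = 471/19.60 = 24.0 m.

24.0 m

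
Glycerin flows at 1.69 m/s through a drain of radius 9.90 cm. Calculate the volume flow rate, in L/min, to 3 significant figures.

3120 L/min

Q = A·v = 0.0308 m² × 1.69 m/s = 0.0520 m³/s.
Converting: 0.0520 m³/s × 60000 = 3120 L/min.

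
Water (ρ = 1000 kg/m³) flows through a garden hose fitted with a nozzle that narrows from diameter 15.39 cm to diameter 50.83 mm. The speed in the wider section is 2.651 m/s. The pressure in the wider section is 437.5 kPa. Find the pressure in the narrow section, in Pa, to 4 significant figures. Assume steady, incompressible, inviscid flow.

Continuity gives A₁v₁ = A₂v₂, so v₂ = (186.0 cm²)/(20.29 cm²) × 2.651 m/s = 24.30 m/s.
Bernoulli (h₁ = h₂): P₁ − P₂ = ½ρ(v₂² − v₁²).
P₂ = P₁ − ½ρ(v₂² − v₁²) = 437500 − ½·1000·(24.30² − 2.651²) = 437500 − 291800 = 145700 Pa.

145700 Pa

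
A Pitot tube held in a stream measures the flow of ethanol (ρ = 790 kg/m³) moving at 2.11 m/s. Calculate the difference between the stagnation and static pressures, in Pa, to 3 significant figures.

Bernoulli between the free stream and the stagnation point: ½ρv² = P_stag − P_static.
ΔP = ½·790·2.11² = 1760 Pa.

ΔP = 1760 Pa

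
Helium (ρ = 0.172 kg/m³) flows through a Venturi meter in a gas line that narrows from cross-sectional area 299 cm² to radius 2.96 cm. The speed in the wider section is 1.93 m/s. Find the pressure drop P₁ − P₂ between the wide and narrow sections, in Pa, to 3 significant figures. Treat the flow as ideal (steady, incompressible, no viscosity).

The volume flow rate is constant, so v₂ = (A₁/A₂)v₁ = (299/27.5)·1.93 = 21.0 m/s.
Along the horizontal streamline, P + ½ρv² is constant.
P₁ − P₂ = ½·0.172·(21.0² − 1.93²) = ½·0.172·436 = 37.5 Pa.

ΔP = 37.5 Pa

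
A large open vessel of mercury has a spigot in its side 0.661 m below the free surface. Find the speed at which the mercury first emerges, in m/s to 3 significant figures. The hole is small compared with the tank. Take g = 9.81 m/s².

3.60 m/s

Torricelli's result v = √(2gh) gives v = √(2·9.81·0.661) = 3.60 m/s.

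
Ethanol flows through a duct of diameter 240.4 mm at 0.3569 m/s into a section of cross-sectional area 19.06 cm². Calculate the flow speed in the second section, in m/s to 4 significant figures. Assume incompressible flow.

Mass conservation (A₁v₁ = A₂v₂) gives v₂ = 0.3569 × 453.9/19.06 = 8.499 m/s.

v₂ ≈ 8.499 m/s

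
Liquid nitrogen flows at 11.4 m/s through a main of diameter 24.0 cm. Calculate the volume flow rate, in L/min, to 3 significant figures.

Q = A·v = 0.0452 m² × 11.4 m/s = 0.516 m³/s.
Converting: 0.516 m³/s × 60000 = 30900 L/min.

30900 L/min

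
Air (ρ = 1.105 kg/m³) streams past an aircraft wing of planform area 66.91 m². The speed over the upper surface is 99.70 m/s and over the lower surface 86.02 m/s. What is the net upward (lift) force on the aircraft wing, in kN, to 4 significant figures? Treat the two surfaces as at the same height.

From P + ½ρv² = const at equal height, P_low − P_up = ½ρ(v_up² − v_low²).
ΔP = ½·1.105·(99.70² − 86.02²) = 1404 Pa.
Lift = ΔP · A = 1404 × 66.91 = 93920 N.

93.92 kN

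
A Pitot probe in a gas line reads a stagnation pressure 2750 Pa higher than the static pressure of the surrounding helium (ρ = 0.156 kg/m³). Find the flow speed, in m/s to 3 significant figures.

v ≈ 188 m/s

The dynamic pressure equals the rise in static pressure at the stagnation point: ΔP = ½ρv².
v = √(2ΔP/ρ) = √(2·2750/0.156) = 188 m/s.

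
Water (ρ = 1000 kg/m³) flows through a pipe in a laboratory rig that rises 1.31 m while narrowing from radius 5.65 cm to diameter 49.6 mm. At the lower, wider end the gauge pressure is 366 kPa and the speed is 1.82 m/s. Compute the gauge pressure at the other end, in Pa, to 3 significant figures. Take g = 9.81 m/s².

The volume flow rate is constant, so v₂ = (A₁/A₂)v₁ = (100/19.3)·1.82 = 9.45 m/s.
Energy conservation along the streamline gives P₂ = P₁ − ½ρ(v₂² − v₁²) − ρg(h₂ − h₁).
P₂ = 366000 + ½·1000·(1.82² − 9.45²) − 1000·9.81·(+1.31) = 366000 + (-43000) − (12900) = 310000 Pa.

P₂ = 310000 Pa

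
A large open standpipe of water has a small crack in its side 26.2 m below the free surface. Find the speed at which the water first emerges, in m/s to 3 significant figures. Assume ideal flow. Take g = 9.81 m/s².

22.7 m/s

Bernoulli from surface to hole (P equal, v_surface ≈ 0): v = √(2gh) = √(2×9.81×26.2) = 22.7 m/s.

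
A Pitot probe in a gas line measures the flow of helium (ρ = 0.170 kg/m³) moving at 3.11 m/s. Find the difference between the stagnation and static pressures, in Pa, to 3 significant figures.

ΔP = 0.822 Pa

The dynamic pressure equals the rise in static pressure at the stagnation point: ΔP = ½ρv².
ΔP = ½·0.170·3.11² = 0.822 Pa.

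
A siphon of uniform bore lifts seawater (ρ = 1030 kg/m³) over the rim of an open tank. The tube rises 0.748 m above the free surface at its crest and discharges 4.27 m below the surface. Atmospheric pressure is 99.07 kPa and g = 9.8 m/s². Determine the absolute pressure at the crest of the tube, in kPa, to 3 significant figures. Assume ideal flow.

Bernoulli surface→outlet gives ½v² = g·h_out, so v = √(2·9.8·4.27) = 9.15 m/s.
With constant cross-section the crest speed equals v; applying Bernoulli from the surface up to the crest, P_top = P_atm − ½ρv² − ρg·h_top.
P_top = 99070 − ½·1030·9.15² − 1030·9.8·0.748 = 48400 Pa.

P_top = 48.4 kPa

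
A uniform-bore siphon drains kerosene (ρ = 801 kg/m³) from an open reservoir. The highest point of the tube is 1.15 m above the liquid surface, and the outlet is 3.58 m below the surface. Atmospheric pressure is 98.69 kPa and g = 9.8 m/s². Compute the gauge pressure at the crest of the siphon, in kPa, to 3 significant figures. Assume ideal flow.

The outlet speed comes from Torricelli: v = √(2g·3.58) = 8.38 m/s.
The bore is uniform, so the speed at the crest is the same v. Bernoulli surface→crest: P_atm = P_top + ½ρv² + ρg·h_top.
P_top = 98690 − ½·801·8.38² − 801·9.8·1.15 = 61600 Pa. So P_gauge = P_top − P_atm = -37100 Pa.

P_gauge ≈ -37.1 kPa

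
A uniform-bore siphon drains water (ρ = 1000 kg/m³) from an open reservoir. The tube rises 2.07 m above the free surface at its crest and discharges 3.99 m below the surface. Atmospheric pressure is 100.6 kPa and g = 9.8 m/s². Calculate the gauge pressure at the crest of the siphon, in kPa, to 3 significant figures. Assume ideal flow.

Bernoulli surface→outlet gives ½v² = g·h_out, so v = √(2·9.8·3.99) = 8.84 m/s.
The bore is uniform, so the speed at the crest is the same v. Bernoulli surface→crest: P_atm = P_top + ½ρv² + ρg·h_top.
P_top = 100600 − ½·1000·8.84² − 1000·9.8·2.07 = 41200 Pa. So P_gauge = P_top − P_atm = -59400 Pa.

P_gauge = -59.4 kPa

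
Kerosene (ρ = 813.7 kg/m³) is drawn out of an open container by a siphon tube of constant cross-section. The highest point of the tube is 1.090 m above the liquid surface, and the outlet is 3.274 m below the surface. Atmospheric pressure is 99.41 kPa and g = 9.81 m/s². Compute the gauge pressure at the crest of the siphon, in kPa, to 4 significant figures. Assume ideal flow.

The outlet speed comes from Torricelli: v = √(2g·3.274) = 8.015 m/s.
With constant cross-section the crest speed equals v; applying Bernoulli from the surface up to the crest, P_top = P_atm − ½ρv² − ρg·h_top.
P_top = 99410 − ½·813.7·8.015² − 813.7·9.81·1.090 = 64570 Pa. So P_gauge = P_top − P_atm = -34840 Pa.

-34.84 kPa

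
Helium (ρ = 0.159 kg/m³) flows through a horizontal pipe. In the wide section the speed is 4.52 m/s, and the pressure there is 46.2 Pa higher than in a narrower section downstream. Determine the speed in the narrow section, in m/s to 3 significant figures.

Horizontal Bernoulli: P₁ + ½ρv₁² = P₂ + ½ρv₂², so v₂² = v₁² + 2(P₁ − P₂)/ρ.
v₂ = √(4.52² + 2·46.2/0.159) = √(20.4 + 581) = 24.5 m/s.

24.5 m/s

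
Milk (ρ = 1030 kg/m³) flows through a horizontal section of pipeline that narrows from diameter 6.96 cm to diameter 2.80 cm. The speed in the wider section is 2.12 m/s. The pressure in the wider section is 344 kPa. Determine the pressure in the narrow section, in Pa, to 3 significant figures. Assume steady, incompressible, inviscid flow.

Continuity gives A₁v₁ = A₂v₂, so v₂ = (38.0 cm²)/(6.16 cm²) × 2.12 m/s = 13.1 m/s.
The pipe is horizontal, so Bernoulli reduces to P₁ + ½ρv₁² = P₂ + ½ρv₂².
P₂ = P₁ − ½ρ(v₂² − v₁²) = 344000 − ½·1030·(13.1² − 2.12²) = 344000 − 86100 = 258000 Pa.

P₂ ≈ 258000 Pa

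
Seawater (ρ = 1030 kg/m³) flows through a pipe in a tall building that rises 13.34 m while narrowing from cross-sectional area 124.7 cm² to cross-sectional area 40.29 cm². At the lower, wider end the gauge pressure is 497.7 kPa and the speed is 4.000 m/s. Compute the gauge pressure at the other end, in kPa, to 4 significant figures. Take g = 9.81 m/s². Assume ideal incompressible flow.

292.2 kPa

The volume flow rate is constant, so v₂ = (A₁/A₂)v₁ = (124.7/40.29)·4.000 = 12.38 m/s.
Bernoulli: P₁ + ½ρv₁² + ρg h₁ = P₂ + ½ρv₂² + ρg h₂, so P₂ = P₁ + ½ρ(v₁² − v₂²) − ρg(h₂ − h₁).
P₂ = 497700 + ½·1030·(4.000² − 12.38²) − 1030·9.81·(+13.34) = 497700 + (-70690) − (134800) = 292200 Pa.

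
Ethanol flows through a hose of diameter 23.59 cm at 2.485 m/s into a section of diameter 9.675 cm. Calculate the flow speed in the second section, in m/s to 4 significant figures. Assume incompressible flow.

Continuity gives A₁v₁ = A₂v₂, so v₂ = (437.1 cm²)/(73.52 cm²) × 2.485 m/s = 14.77 m/s.

v₂ = 14.77 m/s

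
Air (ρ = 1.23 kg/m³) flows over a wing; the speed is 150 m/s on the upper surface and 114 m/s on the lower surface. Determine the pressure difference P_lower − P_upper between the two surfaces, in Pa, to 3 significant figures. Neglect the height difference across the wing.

With negligible Δh, P + ½ρv² is constant, so P_low − P_up = ½ρ(v_up² − v_low²).
ΔP = ½·1.23·(150² − 114²) = 5840 Pa.

5840 Pa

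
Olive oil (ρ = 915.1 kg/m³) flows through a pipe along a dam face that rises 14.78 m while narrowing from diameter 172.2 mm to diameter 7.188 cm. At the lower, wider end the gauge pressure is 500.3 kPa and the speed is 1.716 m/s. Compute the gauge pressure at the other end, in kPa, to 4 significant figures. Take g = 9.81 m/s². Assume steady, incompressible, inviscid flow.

Mass conservation (A₁v₁ = A₂v₂) gives v₂ = 1.716 × 232.9/40.58 = 9.848 m/s.
Applying Bernoulli between the two ends and solving for P₂: P₂ = P₁ + ½ρ(v₁² − v₂²) − ρgΔh.
P₂ = 500300 + ½·915.1·(1.716² − 9.848²) − 915.1·9.81·(+14.78) = 500300 + (-43030) − (132700) = 324600 Pa.

P₂ ≈ 324.6 kPa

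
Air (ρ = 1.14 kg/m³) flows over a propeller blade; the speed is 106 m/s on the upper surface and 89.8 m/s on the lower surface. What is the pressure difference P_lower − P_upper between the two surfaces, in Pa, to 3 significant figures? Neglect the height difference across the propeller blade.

Bernoulli (same height): P_lower − P_upper = ½ρ(v_upper² − v_lower²).
ΔP = ½·1.14·(106² − 89.8²) = 1810 Pa.

ΔP ≈ 1810 Pa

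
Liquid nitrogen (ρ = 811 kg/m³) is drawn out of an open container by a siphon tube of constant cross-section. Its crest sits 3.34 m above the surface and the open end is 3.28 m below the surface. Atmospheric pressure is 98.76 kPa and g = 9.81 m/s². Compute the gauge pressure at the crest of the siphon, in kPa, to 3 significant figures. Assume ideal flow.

P_gauge ≈ -52.7 kPa

The outlet speed comes from Torricelli: v = √(2g·3.28) = 8.02 m/s.
The bore is uniform, so the speed at the crest is the same v. Bernoulli surface→crest: P_atm = P_top + ½ρv² + ρg·h_top.
P_top = 98760 − ½·811·8.02² − 811·9.81·3.34 = 46100 Pa. So P_gauge = P_top − P_atm = -52700 Pa.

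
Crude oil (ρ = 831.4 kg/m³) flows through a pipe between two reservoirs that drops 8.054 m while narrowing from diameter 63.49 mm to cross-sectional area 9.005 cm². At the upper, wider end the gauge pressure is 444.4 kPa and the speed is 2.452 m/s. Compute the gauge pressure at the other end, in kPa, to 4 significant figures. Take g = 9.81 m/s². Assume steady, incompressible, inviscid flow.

By continuity, v₂ = v₁·A₁/A₂ = 2.452·(31.66/9.005) = 8.621 m/s.
Bernoulli: P₁ + ½ρv₁² + ρg h₁ = P₂ + ½ρv₂² + ρg h₂, so P₂ = P₁ + ½ρ(v₁² − v₂²) − ρg(h₂ − h₁).
P₂ = 444400 + ½·831.4·(2.452² − 8.621²) − 831.4·9.81·(−8.054) = 444400 + (-28390) − (-65690) = 481700 Pa.

P₂ ≈ 481.7 kPa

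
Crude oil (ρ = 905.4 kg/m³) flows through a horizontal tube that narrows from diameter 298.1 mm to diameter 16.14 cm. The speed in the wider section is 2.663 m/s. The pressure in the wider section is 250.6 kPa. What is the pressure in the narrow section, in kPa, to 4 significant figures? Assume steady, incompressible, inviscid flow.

Mass conservation (A₁v₁ = A₂v₂) gives v₂ = 2.663 × 697.9/204.6 = 9.084 m/s.
With no height change, Bernoulli's equation is P₁ + ½ρv₁² = P₂ + ½ρv₂².
P₂ = P₁ − ½ρ(v₂² − v₁²) = 250600 − ½·905.4·(9.084² − 2.663²) = 250600 − 34150 = 216500 Pa.

216.5 kPa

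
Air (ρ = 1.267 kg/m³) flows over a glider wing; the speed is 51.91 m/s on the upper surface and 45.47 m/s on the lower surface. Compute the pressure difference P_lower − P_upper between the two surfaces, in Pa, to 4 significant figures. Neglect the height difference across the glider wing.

The pressure is lower where the speed is higher: ΔP = ½ρ(v_up² − v_low²).
ΔP = ½·1.267·(51.91² − 45.47²) = 397.3 Pa.

ΔP ≈ 397.3 Pa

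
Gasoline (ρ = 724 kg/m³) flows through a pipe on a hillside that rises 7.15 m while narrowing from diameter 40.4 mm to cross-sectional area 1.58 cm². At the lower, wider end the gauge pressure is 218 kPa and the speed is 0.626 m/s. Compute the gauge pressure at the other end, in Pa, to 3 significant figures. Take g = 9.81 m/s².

By continuity, v₂ = v₁·A₁/A₂ = 0.626·(12.8/1.58) = 5.08 m/s.
Bernoulli: P₁ + ½ρv₁² + ρg h₁ = P₂ + ½ρv₂² + ρg h₂, so P₂ = P₁ + ½ρ(v₁² − v₂²) − ρg(h₂ − h₁).
P₂ = 218000 + ½·724·(0.626² − 5.08²) − 724·9.81·(+7.15) = 218000 + (-9200) − (50800) = 158000 Pa.

P₂ ≈ 158000 Pa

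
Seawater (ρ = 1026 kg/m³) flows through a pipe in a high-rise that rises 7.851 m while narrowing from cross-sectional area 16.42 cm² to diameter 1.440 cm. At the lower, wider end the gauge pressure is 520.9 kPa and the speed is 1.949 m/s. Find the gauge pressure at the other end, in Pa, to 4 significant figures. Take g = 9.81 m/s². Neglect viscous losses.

245700 Pa

Mass conservation (A₁v₁ = A₂v₂) gives v₂ = 1.949 × 16.42/1.629 = 19.65 m/s.
Energy conservation along the streamline gives P₂ = P₁ − ½ρ(v₂² − v₁²) − ρg(h₂ − h₁).
P₂ = 520900 + ½·1026·(1.949² − 19.65²) − 1026·9.81·(+7.851) = 520900 + (-196100) − (79020) = 245700 Pa.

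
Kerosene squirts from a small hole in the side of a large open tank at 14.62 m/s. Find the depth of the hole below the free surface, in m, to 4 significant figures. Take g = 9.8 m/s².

Torricelli: v = √(2gh), so h = v²/(2g).
h = 14.62²/(2·9.8) = 213.7/19.60 = 10.91 m.

h ≈ 10.91 m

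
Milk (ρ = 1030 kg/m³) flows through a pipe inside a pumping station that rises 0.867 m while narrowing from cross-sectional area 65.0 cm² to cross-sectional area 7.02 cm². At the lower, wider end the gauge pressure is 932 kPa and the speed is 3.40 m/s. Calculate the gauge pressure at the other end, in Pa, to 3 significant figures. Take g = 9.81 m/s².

P₂ ≈ 419000 Pa

Continuity gives A₁v₁ = A₂v₂, so v₂ = (65.0 cm²)/(7.02 cm²) × 3.40 m/s = 31.5 m/s.
Bernoulli: P₁ + ½ρv₁² + ρg h₁ = P₂ + ½ρv₂² + ρg h₂, so P₂ = P₁ + ½ρ(v₁² − v₂²) − ρg(h₂ − h₁).
P₂ = 932000 + ½·1030·(3.40² − 31.5²) − 1030·9.81·(+0.867) = 932000 + (-504000) − (8760) = 419000 Pa.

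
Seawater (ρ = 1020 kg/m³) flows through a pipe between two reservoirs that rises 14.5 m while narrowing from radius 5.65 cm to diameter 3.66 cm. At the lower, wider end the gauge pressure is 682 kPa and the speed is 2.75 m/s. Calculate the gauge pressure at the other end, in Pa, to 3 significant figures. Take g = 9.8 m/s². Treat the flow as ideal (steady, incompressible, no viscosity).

P₂ ≈ 190000 Pa

The volume flow rate is constant, so v₂ = (A₁/A₂)v₁ = (100/10.5)·2.75 = 26.2 m/s.
Bernoulli: P₁ + ½ρv₁² + ρg h₁ = P₂ + ½ρv₂² + ρg h₂, so P₂ = P₁ + ½ρ(v₁² − v₂²) − ρg(h₂ − h₁).
P₂ = 682000 + ½·1020·(2.75² − 26.2²) − 1020·9.8·(+14.5) = 682000 + (-347000) − (145000) = 190000 Pa.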